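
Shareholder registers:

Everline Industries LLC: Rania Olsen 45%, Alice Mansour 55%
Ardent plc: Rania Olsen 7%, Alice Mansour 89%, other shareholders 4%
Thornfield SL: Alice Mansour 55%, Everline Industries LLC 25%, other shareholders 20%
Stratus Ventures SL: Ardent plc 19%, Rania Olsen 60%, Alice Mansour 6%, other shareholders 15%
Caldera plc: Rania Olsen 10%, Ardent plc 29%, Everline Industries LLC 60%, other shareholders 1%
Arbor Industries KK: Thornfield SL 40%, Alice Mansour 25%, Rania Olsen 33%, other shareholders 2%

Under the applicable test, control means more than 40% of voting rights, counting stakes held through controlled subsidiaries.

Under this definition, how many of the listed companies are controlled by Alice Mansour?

Alice holds 55% of Everline, so Alice controls Everline.
Alice holds 89% of Ardent, so Alice controls Ardent.
Alice and Everline together hold 55% + 25% = 80% of Thornfield, so Alice controls Thornfield.
Ardent and Everline together hold 29% + 60% = 89% of Caldera, so Alice controls Caldera.
Thornfield and Alice together hold 40% + 25% = 65% of Arbor, so Alice controls Arbor.
No other company's threshold is met.
Alice controls 5 companies.

5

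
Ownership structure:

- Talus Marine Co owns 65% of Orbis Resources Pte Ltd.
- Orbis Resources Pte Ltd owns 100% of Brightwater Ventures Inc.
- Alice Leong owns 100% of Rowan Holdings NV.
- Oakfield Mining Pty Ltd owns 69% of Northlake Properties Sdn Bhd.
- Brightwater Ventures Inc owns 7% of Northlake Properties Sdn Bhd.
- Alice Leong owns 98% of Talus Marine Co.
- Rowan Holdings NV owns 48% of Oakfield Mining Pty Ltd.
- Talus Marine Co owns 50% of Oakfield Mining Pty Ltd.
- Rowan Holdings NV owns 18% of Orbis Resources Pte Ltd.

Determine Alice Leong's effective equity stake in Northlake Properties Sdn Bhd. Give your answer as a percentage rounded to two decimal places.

Alice reaches Northlake along 4 paths.
Via Talus → Orbis → Brightwater: 98% × 65% × 100% × 7% = 4.459%.
Via Rowan → Orbis → Brightwater: 100% × 18% × 100% × 7% = 1.26%.
Via Rowan → Oakfield: 100% × 48% × 69% = 33.12%.
Via Talus → Oakfield: 98% × 50% × 69% = 33.81%.
Total: 4.459% + 1.26% + 33.12% + 33.81% = 72.649%.
Rounded: 72.65%.

72.65%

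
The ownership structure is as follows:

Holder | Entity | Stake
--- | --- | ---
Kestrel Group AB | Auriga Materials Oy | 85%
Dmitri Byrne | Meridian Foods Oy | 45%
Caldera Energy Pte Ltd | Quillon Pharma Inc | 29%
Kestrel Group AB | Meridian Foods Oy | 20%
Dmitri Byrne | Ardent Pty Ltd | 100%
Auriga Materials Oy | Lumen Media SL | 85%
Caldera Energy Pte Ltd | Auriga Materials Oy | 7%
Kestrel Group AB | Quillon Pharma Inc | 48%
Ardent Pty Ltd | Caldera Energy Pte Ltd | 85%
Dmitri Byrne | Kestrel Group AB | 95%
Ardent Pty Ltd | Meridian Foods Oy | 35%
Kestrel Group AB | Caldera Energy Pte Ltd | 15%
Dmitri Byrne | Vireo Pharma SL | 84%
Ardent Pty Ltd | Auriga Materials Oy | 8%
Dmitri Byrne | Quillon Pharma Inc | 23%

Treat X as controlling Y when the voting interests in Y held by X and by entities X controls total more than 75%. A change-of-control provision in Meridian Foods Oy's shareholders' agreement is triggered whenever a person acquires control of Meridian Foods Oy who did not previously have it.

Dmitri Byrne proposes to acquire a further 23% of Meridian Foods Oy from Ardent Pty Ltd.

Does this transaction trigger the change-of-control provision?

The purchase adds only to Dmitri's holdings (Ardent's stake shrinks), so Dmitri is the only person who could newly come to control Meridian.
Dmitri holds 100% of Ardent, so Dmitri controls Ardent.
Dmitri holds 95% of Kestrel, so Dmitri controls Kestrel.
Dmitri and Ardent and Kestrel together hold 45% + 35% + 20% = 100% of Meridian, so Dmitri controls Meridian.
So Dmitri already controls Meridian before the transaction.
After the purchase, Dmitri's direct stake in Meridian rises to 45% + 23% = 68%, and Ardent's stake falls to 12%.
Dmitri controlled Meridian already, so this is not a new person acquiring control; every other person's position is unchanged or reduced.
No new person acquires control, so the clause is not triggered.

No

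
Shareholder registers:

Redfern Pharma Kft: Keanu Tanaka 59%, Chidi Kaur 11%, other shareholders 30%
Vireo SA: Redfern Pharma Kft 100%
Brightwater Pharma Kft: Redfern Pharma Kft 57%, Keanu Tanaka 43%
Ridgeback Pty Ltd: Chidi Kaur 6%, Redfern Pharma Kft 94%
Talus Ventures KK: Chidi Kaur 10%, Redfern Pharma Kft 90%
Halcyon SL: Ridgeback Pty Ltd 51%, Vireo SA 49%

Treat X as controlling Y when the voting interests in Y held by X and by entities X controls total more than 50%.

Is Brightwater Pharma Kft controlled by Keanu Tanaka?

Keanu holds 59% of Redfern, so Keanu controls Redfern.
Redfern and Keanu together hold 57% + 43% = 100% of Brightwater, so Keanu controls Brightwater.

Yes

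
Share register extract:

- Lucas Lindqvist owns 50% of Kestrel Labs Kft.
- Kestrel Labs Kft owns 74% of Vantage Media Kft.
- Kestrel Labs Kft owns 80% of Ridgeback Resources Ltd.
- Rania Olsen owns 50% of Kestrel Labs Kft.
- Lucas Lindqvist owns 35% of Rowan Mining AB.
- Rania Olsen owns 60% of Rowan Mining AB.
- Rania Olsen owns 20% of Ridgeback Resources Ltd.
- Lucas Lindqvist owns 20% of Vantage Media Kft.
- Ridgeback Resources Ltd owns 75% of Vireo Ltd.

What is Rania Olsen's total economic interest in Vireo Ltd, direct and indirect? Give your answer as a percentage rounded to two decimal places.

Rania reaches Vireo along 2 paths.
Via Kestrel → Ridgeback: 50% × 80% × 75% = 30%.
Via Ridgeback: 20% × 75% = 15%.
Total: 30% + 15% = 45%.
Rounded: 45.00%.

45.00%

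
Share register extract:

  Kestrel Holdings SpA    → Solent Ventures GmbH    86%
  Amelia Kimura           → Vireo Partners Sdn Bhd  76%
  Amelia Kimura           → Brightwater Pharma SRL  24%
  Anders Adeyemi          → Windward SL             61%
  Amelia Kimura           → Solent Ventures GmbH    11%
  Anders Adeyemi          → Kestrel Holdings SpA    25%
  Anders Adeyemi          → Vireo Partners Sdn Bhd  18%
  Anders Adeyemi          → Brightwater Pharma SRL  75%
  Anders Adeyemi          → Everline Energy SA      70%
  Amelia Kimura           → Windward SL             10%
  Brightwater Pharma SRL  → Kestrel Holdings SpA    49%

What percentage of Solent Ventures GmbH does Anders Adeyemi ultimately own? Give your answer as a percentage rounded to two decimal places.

Anders reaches Solent along 2 paths.
Via Kestrel: 25% × 86% = 21.5%.
Via Brightwater → Kestrel: 75% × 49% × 86% = 31.605%.
Total: 21.5% + 31.605% = 53.105%.
Rounded: 53.11%.

53.11%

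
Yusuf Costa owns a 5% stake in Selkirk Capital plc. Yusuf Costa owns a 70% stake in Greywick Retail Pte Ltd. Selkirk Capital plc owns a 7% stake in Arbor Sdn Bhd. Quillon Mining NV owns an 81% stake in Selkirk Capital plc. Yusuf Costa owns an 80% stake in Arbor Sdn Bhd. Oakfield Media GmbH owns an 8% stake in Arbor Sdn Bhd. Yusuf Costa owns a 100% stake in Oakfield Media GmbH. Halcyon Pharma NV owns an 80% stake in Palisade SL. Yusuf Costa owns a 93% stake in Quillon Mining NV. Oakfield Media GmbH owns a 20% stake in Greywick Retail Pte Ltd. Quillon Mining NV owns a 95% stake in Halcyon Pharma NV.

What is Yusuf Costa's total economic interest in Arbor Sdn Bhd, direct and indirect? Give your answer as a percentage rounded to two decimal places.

Yusuf reaches Arbor along 4 paths.
Direct stake: 80% = 80%.
Via Oakfield: 100% × 8% = 8%.
Via Selkirk: 5% × 7% = 0.35%.
Via Quillon → Selkirk: 93% × 81% × 7% = 5.2731%.
Total: 80% + 8% + 0.35% + 5.2731% = 93.6231%.
Rounded: 93.62%.

93.62%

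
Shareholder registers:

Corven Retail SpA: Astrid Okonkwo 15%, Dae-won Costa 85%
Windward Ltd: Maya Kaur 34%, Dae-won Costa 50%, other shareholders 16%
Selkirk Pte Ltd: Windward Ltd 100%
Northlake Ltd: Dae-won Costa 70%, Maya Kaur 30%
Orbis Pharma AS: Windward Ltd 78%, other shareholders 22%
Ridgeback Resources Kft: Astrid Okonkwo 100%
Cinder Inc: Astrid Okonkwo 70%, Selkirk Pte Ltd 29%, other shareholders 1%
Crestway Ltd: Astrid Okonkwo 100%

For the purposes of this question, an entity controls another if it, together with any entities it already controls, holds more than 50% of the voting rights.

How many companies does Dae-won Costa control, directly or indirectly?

Dae-won holds 85% of Corven, so Dae-won controls Corven.
Dae-won holds 70% of Northlake, so Dae-won controls Northlake.
No other company's threshold is met.
Dae-won controls 2 companies.

2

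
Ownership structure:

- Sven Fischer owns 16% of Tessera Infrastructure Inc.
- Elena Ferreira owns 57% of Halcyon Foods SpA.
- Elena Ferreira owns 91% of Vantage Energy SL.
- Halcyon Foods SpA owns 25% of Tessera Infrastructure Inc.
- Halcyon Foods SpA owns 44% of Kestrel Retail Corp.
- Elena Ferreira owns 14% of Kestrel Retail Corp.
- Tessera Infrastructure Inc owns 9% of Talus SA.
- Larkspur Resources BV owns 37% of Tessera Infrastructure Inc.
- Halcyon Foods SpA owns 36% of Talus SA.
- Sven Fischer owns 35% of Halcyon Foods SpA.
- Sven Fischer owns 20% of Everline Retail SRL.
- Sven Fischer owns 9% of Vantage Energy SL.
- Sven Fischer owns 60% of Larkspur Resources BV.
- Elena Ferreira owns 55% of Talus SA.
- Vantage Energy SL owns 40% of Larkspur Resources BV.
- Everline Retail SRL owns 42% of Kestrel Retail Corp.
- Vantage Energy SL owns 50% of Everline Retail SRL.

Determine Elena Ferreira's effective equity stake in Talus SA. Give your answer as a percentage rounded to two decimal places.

78.01%

Elena reaches Talus along 4 paths.
Direct stake: 55% = 55%.
Via Vantage → Larkspur → Tessera: 91% × 40% × 37% × 9% = 1.21212%.
Via Halcyon → Tessera: 57% × 25% × 9% = 1.2825%.
Via Halcyon: 57% × 36% = 20.52%.
Total: 55% + 1.21212% + 1.2825% + 20.52% = 78.01462%.
Rounded: 78.01%.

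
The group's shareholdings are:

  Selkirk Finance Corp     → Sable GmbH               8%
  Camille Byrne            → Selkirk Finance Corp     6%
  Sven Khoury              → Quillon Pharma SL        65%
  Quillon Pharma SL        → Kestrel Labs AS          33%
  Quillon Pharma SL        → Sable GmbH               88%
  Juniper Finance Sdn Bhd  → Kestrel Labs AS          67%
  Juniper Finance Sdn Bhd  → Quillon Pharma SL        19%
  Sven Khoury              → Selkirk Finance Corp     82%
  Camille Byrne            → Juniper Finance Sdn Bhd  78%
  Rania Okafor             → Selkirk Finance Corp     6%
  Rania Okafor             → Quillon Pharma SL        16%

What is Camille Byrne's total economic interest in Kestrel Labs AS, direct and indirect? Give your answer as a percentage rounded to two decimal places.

57.15%

Camille reaches Kestrel along 2 paths.
Via Juniper: 78% × 67% = 52.26%.
Via Juniper → Quillon: 78% × 19% × 33% = 4.8906%.
Total: 52.26% + 4.8906% = 57.1506%.
Rounded: 57.15%.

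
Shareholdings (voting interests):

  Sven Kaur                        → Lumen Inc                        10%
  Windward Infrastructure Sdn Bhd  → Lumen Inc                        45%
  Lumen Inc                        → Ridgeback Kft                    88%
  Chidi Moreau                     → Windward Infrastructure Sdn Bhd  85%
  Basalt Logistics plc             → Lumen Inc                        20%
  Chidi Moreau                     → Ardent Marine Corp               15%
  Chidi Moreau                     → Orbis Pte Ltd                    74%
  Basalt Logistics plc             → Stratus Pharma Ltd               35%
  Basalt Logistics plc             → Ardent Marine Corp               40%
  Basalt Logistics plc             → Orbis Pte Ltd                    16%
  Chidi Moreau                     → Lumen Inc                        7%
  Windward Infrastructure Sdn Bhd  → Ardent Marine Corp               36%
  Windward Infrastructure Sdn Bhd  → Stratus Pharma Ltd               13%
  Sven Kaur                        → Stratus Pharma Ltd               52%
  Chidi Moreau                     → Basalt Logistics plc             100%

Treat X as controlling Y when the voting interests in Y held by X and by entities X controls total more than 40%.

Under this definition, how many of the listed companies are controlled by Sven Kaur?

Sven holds 52% of Stratus, so Sven controls Stratus.
No other company's threshold is met.
Sven controls 1 company.

1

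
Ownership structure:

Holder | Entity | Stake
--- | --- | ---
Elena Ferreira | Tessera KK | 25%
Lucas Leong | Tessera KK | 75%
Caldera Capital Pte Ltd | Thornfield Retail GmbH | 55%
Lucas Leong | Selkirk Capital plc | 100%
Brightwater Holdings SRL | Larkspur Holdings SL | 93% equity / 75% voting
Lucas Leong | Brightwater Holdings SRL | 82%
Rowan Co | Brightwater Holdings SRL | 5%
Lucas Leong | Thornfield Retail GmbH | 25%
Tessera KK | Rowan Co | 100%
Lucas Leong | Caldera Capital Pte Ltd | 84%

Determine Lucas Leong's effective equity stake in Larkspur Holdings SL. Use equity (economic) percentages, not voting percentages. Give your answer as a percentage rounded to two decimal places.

79.75%

Lucas reaches Larkspur along 2 paths.
Via Brightwater: 82% × 93% = 76.26%.
Via Tessera → Rowan → Brightwater: 75% × 100% × 5% × 93% = 3.4875%.
Total: 76.26% + 3.4875% = 79.7475%.
Rounded: 79.75%.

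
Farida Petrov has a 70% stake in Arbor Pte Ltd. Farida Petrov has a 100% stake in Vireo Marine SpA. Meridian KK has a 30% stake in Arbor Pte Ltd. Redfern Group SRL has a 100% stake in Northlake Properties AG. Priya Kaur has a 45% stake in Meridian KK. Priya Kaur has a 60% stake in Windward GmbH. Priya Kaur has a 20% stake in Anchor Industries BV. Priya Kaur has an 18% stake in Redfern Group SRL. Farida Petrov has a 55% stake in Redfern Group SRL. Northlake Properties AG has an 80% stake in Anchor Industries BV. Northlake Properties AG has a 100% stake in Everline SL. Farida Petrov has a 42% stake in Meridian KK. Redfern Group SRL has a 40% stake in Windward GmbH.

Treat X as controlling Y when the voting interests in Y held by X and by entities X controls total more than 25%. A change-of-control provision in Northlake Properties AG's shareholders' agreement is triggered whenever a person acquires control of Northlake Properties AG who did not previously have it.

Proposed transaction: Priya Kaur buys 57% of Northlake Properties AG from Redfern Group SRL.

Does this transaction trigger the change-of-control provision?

Yes

The purchase adds only to Priya's holdings (Redfern's stake shrinks), so Priya is the only person who could newly come to control Northlake.
Priya holds 45% of Meridian, so Priya controls Meridian.
Priya holds 60% of Windward, so Priya controls Windward.
Meridian holds 30% of Arbor, so Priya controls Arbor.
Neither Priya nor any entity Priya controls holds any voting interest in Northlake.
So before the transaction, Priya does not control Northlake.
After the purchase, Priya holds 57% of Northlake directly, and Redfern's stake falls to 43%.
Priya holds 57% of Northlake, so Priya controls Northlake.
Priya did not control Northlake before and does after, so the clause is triggered.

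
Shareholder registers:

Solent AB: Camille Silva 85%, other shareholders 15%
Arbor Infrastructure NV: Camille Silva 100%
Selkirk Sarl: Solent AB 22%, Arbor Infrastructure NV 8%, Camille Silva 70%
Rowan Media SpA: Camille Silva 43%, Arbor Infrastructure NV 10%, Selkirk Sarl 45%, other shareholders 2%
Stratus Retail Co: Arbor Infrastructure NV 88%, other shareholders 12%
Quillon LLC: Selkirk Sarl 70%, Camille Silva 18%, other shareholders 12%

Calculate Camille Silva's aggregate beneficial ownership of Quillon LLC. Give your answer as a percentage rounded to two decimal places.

85.69%

Camille reaches Quillon along 4 paths.
Via Solent → Selkirk: 85% × 22% × 70% = 13.09%.
Via Arbor → Selkirk: 100% × 8% × 70% = 5.6%.
Via Selkirk: 70% × 70% = 49%.
Direct stake: 18% = 18%.
Total: 13.09% + 5.6% + 49% + 18% = 85.69%.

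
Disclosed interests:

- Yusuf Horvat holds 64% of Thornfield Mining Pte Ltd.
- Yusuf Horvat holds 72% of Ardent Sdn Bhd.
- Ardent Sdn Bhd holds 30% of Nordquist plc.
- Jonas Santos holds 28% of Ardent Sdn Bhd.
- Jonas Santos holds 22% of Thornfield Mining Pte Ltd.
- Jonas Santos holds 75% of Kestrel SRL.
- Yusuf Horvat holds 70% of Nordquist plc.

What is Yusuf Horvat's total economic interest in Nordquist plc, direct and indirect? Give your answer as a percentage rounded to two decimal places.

91.60%

Yusuf reaches Nordquist along 2 paths.
Via Ardent: 72% × 30% = 21.6%.
Direct stake: 70% = 70%.
Total: 21.6% + 70% = 91.6%.
Rounded: 91.60%.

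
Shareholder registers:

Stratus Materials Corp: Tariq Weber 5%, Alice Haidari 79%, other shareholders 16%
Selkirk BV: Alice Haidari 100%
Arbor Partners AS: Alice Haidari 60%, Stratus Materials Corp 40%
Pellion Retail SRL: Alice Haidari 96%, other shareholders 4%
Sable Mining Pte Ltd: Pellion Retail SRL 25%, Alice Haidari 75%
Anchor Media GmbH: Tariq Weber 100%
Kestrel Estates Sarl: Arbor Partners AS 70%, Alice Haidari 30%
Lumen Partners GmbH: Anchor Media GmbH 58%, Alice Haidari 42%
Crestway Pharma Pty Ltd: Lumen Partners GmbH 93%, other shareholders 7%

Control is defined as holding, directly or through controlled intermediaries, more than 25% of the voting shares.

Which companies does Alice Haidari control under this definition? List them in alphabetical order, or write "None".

Arbor Partners AS, Crestway Pharma Pty Ltd, Kestrel Estates Sarl, Lumen Partners GmbH, Pellion Retail SRL, Sable Mining Pte Ltd, Selkirk BV, Stratus Materials Corp

Alice holds 79% of Stratus, so Alice controls Stratus.
Alice holds 100% of Selkirk, so Alice controls Selkirk.
Alice and Stratus together hold 60% + 40% = 100% of Arbor, so Alice controls Arbor.
Alice holds 96% of Pellion, so Alice controls Pellion.
Pellion and Alice together hold 25% + 75% = 100% of Sable, so Alice controls Sable.
Arbor and Alice together hold 70% + 30% = 100% of Kestrel, so Alice controls Kestrel.
Alice holds 42% of Lumen, so Alice controls Lumen.
Lumen holds 93% of Crestway, so Alice controls Crestway.
No other company's threshold is met.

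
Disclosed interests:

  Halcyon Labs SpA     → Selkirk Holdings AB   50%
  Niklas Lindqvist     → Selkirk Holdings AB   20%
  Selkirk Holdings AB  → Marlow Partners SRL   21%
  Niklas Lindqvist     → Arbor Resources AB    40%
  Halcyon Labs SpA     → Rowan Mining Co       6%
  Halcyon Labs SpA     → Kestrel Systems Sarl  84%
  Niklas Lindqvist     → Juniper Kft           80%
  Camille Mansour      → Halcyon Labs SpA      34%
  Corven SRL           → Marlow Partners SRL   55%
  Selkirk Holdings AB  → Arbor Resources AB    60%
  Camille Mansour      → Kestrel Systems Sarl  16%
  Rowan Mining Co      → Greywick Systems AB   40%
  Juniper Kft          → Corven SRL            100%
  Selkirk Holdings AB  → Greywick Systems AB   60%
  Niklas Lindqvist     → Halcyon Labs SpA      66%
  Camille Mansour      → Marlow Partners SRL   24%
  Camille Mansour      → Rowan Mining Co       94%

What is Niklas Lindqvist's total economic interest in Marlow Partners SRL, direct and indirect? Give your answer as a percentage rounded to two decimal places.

55.13%

Niklas reaches Marlow along 3 paths.
Via Selkirk: 20% × 21% = 4.2%.
Via Halcyon → Selkirk: 66% × 50% × 21% = 6.93%.
Via Juniper → Corven: 80% × 100% × 55% = 44%.
Total: 4.2% + 6.93% + 44% = 55.13%.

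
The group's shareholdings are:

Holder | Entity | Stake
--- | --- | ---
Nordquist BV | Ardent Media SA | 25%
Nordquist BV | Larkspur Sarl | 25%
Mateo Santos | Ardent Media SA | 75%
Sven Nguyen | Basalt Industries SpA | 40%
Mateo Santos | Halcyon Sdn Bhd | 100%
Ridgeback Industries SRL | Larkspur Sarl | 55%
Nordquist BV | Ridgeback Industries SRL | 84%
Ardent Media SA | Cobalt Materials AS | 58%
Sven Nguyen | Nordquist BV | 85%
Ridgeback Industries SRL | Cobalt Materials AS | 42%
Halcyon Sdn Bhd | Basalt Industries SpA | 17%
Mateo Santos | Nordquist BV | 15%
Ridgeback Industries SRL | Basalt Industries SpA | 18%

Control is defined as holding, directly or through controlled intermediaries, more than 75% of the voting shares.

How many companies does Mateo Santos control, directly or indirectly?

1

Mateo holds 100% of Halcyon, so Mateo controls Halcyon.
No other company's threshold is met.
Mateo controls 1 company.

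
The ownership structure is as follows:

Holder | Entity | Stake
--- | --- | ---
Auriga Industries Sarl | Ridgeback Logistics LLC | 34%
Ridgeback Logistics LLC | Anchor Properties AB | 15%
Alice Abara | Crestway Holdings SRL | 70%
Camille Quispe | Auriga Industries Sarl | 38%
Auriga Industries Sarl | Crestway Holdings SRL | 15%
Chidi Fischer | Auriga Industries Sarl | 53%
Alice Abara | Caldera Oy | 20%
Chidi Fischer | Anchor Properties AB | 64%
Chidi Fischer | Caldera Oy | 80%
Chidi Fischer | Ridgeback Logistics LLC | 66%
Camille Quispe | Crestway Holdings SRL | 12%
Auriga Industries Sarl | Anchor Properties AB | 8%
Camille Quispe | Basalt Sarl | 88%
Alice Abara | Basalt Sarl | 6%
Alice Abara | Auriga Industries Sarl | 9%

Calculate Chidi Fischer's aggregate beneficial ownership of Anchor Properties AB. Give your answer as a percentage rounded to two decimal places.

80.84%

Chidi reaches Anchor along 4 paths.
Direct stake: 64% = 64%.
Via Auriga → Ridgeback: 53% × 34% × 15% = 2.703%.
Via Ridgeback: 66% × 15% = 9.9%.
Via Auriga: 53% × 8% = 4.24%.
Total: 64% + 2.703% + 9.9% + 4.24% = 80.843%.
Rounded: 80.84%.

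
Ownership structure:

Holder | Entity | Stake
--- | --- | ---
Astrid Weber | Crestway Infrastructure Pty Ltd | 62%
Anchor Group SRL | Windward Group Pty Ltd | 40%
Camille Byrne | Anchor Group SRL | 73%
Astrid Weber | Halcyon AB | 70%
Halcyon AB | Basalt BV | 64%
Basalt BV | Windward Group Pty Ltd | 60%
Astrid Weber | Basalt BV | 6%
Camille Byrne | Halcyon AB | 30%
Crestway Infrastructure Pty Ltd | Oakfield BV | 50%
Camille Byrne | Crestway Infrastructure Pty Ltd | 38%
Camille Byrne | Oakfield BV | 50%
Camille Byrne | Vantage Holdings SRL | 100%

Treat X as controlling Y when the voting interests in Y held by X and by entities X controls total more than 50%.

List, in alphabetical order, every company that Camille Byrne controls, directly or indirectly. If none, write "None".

Anchor Group SRL, Vantage Holdings SRL

Camille holds 73% of Anchor, so Camille controls Anchor.
Camille holds 100% of Vantage, so Camille controls Vantage.
No other company's threshold is met.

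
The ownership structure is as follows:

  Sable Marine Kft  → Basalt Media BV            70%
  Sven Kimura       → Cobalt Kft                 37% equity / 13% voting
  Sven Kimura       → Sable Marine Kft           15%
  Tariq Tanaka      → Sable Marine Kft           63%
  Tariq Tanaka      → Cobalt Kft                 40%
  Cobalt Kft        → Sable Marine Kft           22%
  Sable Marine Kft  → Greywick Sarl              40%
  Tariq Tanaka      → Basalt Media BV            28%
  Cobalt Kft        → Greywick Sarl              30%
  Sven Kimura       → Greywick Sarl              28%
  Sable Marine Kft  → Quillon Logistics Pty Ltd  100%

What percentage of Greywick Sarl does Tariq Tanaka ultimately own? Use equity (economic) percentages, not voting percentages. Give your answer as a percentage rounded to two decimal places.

40.72%

Tariq reaches Greywick along 3 paths.
Via Sable: 63% × 40% = 25.2%.
Via Cobalt → Sable: 40% × 22% × 40% = 3.52%.
Via Cobalt: 40% × 30% = 12%.
Total: 25.2% + 3.52% + 12% = 40.72%.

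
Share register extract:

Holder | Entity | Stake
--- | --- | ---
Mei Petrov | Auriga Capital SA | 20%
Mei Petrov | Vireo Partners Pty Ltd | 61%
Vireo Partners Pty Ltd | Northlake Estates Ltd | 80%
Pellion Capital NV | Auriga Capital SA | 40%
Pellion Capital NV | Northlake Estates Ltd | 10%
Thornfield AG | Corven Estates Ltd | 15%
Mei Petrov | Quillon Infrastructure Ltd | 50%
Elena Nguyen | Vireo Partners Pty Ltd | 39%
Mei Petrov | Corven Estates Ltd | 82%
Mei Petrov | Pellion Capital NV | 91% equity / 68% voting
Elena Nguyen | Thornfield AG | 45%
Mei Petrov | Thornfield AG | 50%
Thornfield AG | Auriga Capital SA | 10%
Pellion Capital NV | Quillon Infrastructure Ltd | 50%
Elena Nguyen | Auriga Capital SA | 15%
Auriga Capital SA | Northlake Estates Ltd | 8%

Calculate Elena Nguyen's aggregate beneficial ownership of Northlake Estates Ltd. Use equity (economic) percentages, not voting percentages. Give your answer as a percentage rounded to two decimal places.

32.76%

Elena reaches Northlake along 3 paths.
Via Vireo: 39% × 80% = 31.2%.
Via Thornfield → Auriga: 45% × 10% × 8% = 0.36%.
Via Auriga: 15% × 8% = 1.2%.
Total: 31.2% + 0.36% + 1.2% = 32.76%.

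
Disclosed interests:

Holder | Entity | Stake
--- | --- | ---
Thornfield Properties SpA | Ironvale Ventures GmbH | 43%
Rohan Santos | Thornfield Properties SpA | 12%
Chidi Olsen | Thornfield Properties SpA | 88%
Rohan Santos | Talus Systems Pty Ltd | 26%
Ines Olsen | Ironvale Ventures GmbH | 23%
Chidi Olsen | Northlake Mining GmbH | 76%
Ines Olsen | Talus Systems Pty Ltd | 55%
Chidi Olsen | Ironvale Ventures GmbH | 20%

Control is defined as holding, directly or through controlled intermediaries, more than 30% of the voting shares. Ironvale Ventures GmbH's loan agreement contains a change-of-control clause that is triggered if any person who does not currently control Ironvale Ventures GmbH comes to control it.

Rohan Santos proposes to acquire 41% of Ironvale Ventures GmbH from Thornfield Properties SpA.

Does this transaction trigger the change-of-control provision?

Yes

The purchase adds only to Rohan's holdings (Thornfield's stake shrinks), so Rohan is the only person who could newly come to control Ironvale.
Rohan's largest direct stake is 26% in Talus, which does not meet the threshold, so Rohan controls no company.
Neither Rohan nor any entity Rohan controls holds any voting interest in Ironvale.
So before the transaction, Rohan does not control Ironvale.
After the purchase, Rohan holds 41% of Ironvale directly, and Thornfield's stake falls to 2%.
Rohan holds 41% of Ironvale, so Rohan controls Ironvale.
Rohan did not control Ironvale before and does after, so the clause is triggered.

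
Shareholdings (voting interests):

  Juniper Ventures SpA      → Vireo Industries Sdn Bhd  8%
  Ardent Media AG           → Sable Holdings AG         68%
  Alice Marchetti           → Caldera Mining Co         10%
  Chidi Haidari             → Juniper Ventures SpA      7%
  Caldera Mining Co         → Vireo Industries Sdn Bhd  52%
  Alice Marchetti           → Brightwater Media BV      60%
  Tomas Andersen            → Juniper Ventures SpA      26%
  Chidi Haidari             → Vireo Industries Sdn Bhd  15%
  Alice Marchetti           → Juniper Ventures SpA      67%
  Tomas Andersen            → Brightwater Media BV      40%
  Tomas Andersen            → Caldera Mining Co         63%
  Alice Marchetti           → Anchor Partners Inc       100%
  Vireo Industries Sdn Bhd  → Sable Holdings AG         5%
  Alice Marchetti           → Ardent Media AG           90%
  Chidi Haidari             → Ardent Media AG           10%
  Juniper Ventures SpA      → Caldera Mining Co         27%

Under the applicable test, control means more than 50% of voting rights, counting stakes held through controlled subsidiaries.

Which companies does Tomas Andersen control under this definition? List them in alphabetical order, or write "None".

Tomas holds 63% of Caldera, so Tomas controls Caldera.
Caldera holds 52% of Vireo, so Tomas controls Vireo.
No other company's threshold is met.

Caldera Mining Co, Vireo Industries Sdn Bhd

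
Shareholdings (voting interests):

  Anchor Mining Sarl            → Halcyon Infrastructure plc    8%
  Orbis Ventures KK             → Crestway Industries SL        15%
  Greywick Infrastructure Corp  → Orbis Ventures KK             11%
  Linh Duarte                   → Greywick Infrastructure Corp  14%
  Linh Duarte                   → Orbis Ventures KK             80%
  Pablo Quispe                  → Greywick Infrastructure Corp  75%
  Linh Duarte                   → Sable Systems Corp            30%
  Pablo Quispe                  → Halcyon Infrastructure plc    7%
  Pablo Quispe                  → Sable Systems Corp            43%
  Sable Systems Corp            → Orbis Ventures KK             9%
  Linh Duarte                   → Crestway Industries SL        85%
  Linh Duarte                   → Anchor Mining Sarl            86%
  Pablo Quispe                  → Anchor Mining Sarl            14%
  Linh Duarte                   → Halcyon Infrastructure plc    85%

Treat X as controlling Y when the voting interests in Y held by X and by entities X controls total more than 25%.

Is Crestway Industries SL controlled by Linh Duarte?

Yes

Linh holds 30% of Sable, so Linh controls Sable.
Sable and Linh together hold 9% + 80% = 89% of Orbis, so Linh controls Orbis.
Linh and Orbis together hold 85% + 15% = 100% of Crestway, so Linh controls Crestway.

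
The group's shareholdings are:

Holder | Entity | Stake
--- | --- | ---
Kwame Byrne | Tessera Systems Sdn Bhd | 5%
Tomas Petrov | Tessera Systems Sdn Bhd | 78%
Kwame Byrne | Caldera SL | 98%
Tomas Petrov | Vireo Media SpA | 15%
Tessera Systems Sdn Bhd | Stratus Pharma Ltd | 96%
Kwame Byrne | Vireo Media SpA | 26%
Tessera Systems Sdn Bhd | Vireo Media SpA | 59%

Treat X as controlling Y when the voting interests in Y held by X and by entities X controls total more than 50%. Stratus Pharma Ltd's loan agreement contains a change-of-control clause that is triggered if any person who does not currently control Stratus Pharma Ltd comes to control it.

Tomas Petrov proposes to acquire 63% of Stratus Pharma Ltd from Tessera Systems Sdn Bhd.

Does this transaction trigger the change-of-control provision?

No

The purchase adds only to Tomas's holdings (Tessera's stake shrinks), so Tomas is the only person who could newly come to control Stratus.
Tomas holds 78% of Tessera, so Tomas controls Tessera.
Tessera holds 96% of Stratus, so Tomas controls Stratus.
So Tomas already controls Stratus before the transaction.
After the purchase, Tomas holds 63% of Stratus directly, and Tessera's stake falls to 33%.
Tomas controlled Stratus already, so this is not a new person acquiring control; every other person's position is unchanged or reduced.
No new person acquires control, so the clause is not triggered.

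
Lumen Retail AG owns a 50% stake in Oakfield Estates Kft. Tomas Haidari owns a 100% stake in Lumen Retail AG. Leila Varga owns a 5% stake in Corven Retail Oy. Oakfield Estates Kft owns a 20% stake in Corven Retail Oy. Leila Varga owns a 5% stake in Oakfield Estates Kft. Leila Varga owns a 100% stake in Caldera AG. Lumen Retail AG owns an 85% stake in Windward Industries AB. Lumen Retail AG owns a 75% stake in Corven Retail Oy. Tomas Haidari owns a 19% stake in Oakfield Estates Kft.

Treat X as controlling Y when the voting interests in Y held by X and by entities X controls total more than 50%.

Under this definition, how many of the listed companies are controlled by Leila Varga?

Leila holds 100% of Caldera, so Leila controls Caldera.
No other company's threshold is met.
Leila controls 1 company.

1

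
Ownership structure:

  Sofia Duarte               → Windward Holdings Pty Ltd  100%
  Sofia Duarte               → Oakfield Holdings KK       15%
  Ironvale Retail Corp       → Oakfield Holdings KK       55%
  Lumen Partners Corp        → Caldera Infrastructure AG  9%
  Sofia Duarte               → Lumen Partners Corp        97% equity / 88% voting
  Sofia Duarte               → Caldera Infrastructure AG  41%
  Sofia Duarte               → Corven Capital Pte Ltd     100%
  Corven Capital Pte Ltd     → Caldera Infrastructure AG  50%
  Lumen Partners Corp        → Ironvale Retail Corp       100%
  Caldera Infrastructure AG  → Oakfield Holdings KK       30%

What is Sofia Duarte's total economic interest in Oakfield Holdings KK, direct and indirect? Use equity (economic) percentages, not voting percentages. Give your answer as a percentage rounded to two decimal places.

98.27%

Sofia reaches Oakfield along 5 paths.
Direct stake: 15% = 15%.
Via Lumen → Ironvale: 97% × 100% × 55% = 53.35%.
Via Lumen → Caldera: 97% × 9% × 30% = 2.619%.
Via Caldera: 41% × 30% = 12.3%.
Via Corven → Caldera: 100% × 50% × 30% = 15%.
Total: 15% + 53.35% + 2.619% + 12.3% + 15% = 98.269%.
Rounded: 98.27%.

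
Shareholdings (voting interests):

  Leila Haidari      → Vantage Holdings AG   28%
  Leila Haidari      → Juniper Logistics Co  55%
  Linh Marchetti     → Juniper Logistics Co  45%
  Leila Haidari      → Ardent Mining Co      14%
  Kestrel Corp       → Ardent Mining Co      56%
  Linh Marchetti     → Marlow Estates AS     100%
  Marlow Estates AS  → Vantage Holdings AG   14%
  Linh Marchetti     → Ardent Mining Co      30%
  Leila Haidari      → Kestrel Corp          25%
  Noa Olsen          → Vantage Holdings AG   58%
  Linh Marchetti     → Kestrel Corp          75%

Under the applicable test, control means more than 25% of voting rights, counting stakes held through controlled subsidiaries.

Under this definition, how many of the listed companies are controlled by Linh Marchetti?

4

Linh holds 100% of Marlow, so Linh controls Marlow.
Linh holds 75% of Kestrel, so Linh controls Kestrel.
Linh holds 45% of Juniper, so Linh controls Juniper.
Kestrel and Linh together hold 56% + 30% = 86% of Ardent, so Linh controls Ardent.
No other company's threshold is met.
Linh controls 4 companies.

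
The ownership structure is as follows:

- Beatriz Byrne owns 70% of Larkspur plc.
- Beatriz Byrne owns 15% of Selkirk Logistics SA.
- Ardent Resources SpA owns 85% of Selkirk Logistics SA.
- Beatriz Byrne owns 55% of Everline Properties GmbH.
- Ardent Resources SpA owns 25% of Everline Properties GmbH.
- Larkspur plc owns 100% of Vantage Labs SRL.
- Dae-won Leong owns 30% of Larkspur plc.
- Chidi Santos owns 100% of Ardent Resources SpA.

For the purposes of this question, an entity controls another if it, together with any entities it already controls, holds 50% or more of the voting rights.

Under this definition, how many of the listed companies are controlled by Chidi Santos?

2

Chidi holds 100% of Ardent, so Chidi controls Ardent.
Ardent holds 85% of Selkirk, so Chidi controls Selkirk.
No other company's threshold is met.
Chidi controls 2 companies.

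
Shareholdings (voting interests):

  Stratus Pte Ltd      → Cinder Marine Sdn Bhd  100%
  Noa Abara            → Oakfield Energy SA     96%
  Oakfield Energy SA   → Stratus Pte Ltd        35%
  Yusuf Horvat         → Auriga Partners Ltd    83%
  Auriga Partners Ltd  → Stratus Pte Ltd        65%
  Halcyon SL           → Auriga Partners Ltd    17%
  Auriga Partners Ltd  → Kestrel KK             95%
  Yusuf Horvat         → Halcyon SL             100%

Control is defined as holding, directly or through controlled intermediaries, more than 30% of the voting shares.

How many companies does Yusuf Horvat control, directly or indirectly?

5

Yusuf holds 100% of Halcyon, so Yusuf controls Halcyon.
Yusuf and Halcyon together hold 83% + 17% = 100% of Auriga, so Yusuf controls Auriga.
Auriga holds 65% of Stratus, so Yusuf controls Stratus.
Stratus holds 100% of Cinder, so Yusuf controls Cinder.
Auriga holds 95% of Kestrel, so Yusuf controls Kestrel.
No other company's threshold is met.
Yusuf controls 5 companies.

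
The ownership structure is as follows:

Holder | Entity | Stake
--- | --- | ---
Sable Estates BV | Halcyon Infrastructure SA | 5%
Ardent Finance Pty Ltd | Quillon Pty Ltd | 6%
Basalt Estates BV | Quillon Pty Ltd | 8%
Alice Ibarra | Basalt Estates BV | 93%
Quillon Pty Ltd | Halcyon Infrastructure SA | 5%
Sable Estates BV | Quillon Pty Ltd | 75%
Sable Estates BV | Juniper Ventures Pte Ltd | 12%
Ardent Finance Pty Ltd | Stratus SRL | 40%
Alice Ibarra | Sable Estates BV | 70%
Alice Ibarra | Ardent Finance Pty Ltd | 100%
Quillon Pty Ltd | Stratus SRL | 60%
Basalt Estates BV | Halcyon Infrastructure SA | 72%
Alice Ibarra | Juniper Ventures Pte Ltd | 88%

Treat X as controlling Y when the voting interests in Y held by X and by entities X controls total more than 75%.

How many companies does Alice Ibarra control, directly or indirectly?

3

Alice holds 100% of Ardent, so Alice controls Ardent.
Alice holds 93% of Basalt, so Alice controls Basalt.
Alice holds 88% of Juniper, so Alice controls Juniper.
No other company's threshold is met.
Alice controls 3 companies.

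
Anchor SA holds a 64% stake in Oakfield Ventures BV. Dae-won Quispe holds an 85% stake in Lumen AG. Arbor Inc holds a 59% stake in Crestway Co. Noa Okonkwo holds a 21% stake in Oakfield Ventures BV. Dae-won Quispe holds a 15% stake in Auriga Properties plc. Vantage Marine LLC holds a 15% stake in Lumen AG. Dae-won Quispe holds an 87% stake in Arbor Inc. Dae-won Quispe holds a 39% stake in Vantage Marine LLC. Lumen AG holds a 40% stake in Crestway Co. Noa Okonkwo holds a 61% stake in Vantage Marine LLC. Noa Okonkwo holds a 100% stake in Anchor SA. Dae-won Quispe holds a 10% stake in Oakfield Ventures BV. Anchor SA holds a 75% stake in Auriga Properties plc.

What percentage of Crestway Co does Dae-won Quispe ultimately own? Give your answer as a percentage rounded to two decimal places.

Dae-won reaches Crestway along 3 paths.
Via Arbor: 87% × 59% = 51.33%.
Via Lumen: 85% × 40% = 34%.
Via Vantage → Lumen: 39% × 15% × 40% = 2.34%.
Total: 51.33% + 34% + 2.34% = 87.67%.

87.67%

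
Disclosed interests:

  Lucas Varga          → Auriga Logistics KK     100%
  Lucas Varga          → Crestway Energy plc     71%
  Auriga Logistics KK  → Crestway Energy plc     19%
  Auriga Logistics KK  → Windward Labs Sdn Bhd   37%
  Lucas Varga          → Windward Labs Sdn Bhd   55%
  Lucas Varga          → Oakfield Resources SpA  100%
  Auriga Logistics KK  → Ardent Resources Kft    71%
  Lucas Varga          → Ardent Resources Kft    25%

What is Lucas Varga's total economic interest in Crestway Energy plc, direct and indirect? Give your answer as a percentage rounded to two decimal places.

90.00%

Lucas reaches Crestway along 2 paths.
Direct stake: 71% = 71%.
Via Auriga: 100% × 19% = 19%.
Total: 71% + 19% = 90%.
Rounded: 90.00%.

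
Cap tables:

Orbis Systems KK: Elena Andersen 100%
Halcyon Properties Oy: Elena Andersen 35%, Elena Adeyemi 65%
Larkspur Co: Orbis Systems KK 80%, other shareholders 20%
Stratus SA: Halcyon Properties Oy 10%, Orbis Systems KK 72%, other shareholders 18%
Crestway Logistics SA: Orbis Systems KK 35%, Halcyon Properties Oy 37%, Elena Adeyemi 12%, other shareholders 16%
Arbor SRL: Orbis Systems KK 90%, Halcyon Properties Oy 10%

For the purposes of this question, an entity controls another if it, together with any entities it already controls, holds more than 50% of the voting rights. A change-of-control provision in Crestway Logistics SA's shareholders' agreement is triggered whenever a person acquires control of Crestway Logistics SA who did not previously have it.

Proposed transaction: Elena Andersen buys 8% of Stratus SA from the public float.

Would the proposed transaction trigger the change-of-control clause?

The purchase changes only Elena Andersen's holdings, so Elena Andersen is the only person who could newly come to control Crestway.
Elena Andersen holds 100% of Orbis, so Elena Andersen controls Orbis.
Orbis holds 80% of Larkspur, so Elena Andersen controls Larkspur.
Orbis holds 72% of Stratus, so Elena Andersen controls Stratus.
Orbis holds 90% of Arbor, so Elena Andersen controls Arbor.
In Crestway, Elena Andersen's side holds only 35%, not > 50%.
So before the transaction, Elena Andersen does not control Crestway.
After the purchase, Elena Andersen holds 8% of Stratus directly.
Orbis and Elena Andersen together hold 72% + 8% = 80% of Stratus, so Elena Andersen controls Stratus.
After the transaction, Elena Andersen's side holds 35% of Crestway, not > 50%, so Elena Andersen still does not control Crestway.
No new person acquires control, so the clause is not triggered.

No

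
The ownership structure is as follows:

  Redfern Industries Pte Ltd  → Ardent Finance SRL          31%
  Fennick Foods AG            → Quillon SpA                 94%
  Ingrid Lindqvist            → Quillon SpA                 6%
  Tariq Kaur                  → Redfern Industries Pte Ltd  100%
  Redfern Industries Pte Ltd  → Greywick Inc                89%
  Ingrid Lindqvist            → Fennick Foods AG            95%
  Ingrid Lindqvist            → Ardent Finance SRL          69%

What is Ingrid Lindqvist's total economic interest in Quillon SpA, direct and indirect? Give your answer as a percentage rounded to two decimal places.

95.30%

Ingrid reaches Quillon along 2 paths.
Via Fennick: 95% × 94% = 89.3%.
Direct stake: 6% = 6%.
Total: 89.3% + 6% = 95.3%.
Rounded: 95.30%.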